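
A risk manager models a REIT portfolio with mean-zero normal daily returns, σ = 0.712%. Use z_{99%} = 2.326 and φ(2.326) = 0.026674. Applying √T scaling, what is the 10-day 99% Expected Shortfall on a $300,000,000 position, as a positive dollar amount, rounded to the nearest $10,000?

σ_{10d} = 0.712% × √10 = 2.252%.
ES multiplier = φ(z)/(1−α) = 0.026674/0.01 = 2.667.
ES = 2.252% × 2.667 = 6.006%; on $300,000,000: $18,018,000.

$18,020,000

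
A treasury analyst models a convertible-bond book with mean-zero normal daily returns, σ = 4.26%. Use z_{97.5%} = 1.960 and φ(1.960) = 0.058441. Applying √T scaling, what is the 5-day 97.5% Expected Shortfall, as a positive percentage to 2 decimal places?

σ_{5d} = 4.26% × √5 = 9.526%.
ES multiplier = φ(z)/(1−α) = 0.058441/0.025 = 2.338.
ES = 9.526% × 2.338 = 22.272%.

22.27%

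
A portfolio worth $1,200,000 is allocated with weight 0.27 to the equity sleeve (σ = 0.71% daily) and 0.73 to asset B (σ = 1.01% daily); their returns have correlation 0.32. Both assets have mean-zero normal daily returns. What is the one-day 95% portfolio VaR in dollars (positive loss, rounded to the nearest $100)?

σ_p² = 0.27²·0.71² + 0.73²·1.01² + 2·0.32·0.27·0.73·0.71·1.01 = 0.6708 (%²).
σ_p = √0.6708 = 0.819%.
At 95%, z = 1.645.
VaR = 1.645 × 0.819% = 1.347%; on $1,200,000 that is $16,164.

$16,200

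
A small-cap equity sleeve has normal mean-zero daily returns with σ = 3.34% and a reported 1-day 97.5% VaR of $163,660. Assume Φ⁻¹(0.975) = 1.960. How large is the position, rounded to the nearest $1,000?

$2,500,000

VaR as a fraction of value: z·σ = 1.960 × 3.34% = 6.5464%.
Position = $163,660 / 0.065464 = $2,500,000.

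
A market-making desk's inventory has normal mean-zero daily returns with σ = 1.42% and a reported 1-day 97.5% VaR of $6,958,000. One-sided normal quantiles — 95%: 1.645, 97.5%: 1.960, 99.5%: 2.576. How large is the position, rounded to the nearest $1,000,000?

$250,000,000

VaR as a fraction of value: z·σ = 1.960 × 1.42% = 2.7832%.
Position = $6,958,000 / 0.027832 = $250,000,000.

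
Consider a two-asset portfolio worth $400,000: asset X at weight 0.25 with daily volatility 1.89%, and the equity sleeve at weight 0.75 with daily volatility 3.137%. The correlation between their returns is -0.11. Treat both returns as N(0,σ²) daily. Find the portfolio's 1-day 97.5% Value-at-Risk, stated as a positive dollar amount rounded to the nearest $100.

$18,400

σ_p² = 0.25²·1.89² + 0.75²·3.137² + 2·-0.11·0.25·0.75·1.89·3.137 = 5.5141 (%²).
σ_p = √5.5141 = 2.348%.
At 97.5%, z = 1.960.
VaR = 1.960 × 2.348% = 4.602%; on $400,000 that is $18,408.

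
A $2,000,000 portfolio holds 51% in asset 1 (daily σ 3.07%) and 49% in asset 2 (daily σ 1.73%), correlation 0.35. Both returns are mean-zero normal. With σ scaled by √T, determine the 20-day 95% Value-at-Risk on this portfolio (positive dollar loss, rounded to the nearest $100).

$297,900

σ_p = √(0.51²·3.07² + 0.49²·1.73² + 2·0.35·0.51·0.49·3.07·1.73) = 2.025%.
σ_{20d} = 2.025% × √20 = 9.056%.
z(95%) = 1.645.
VaR = 1.645 × 9.056% = 14.897%; on $2,000,000 that is $297,940.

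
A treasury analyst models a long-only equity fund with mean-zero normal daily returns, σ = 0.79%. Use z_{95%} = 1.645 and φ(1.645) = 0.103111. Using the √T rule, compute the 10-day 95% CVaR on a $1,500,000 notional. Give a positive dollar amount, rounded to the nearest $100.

$77,300

σ_{10d} = 0.79% × √10 = 2.498%.
ES multiplier = φ(z)/(1−α) = 0.103111/0.05 = 2.062.
ES = 2.498% × 2.062 = 5.151%; on $1,500,000: $77,265.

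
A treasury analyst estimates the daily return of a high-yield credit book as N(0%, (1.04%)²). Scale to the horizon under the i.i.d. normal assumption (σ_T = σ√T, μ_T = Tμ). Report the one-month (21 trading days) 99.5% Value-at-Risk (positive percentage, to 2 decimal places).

12.28%

At 99.5%, z = 2.576.
σ_{21d} = 1.04% × √21 = 4.766%.
VaR = 2.576 × 4.766% = 12.277%.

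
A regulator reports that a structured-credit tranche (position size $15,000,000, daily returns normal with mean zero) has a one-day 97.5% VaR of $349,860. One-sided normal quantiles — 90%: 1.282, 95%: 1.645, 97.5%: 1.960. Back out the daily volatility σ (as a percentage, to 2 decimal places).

VaR as a fraction: $349,860 / $15,000,000 = 2.332%.
σ = VaR / z = 2.332% / 1.960 = 1.190%.

1.19%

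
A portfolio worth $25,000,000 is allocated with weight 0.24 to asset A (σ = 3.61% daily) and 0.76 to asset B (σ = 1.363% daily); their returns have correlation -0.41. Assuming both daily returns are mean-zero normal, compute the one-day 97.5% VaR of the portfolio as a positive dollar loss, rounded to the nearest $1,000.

σ_p² = 0.24²·3.61² + 0.76²·1.363² + 2·-0.41·0.24·0.76·3.61·1.363 = 1.0878 (%²).
σ_p = √1.0878 = 1.043%.
At 97.5%, z = 1.960.
VaR = 1.960 × 1.043% = 2.044%; on $25,000,000 that is $511,000.

$511,000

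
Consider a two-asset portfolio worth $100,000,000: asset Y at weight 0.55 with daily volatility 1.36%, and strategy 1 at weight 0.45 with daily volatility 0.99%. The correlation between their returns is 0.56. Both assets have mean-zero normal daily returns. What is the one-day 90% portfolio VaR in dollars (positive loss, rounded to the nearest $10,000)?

$1,360,000

σ_p² = 0.55²·1.36² + 0.45²·0.99² + 2·0.56·0.55·0.45·1.36·0.99 = 1.1312 (%²).
σ_p = √1.1312 = 1.064%.
At 90%, z = 1.282.
VaR = 1.282 × 1.064% = 1.364%; on $100,000,000 that is $1,364,000.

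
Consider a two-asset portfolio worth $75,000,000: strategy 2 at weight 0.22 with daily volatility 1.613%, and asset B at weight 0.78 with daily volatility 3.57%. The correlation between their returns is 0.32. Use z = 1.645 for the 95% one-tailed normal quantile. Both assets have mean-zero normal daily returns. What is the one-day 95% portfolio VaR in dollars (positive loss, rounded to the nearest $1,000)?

σ_p² = 0.22²·1.613² + 0.78²·3.57² + 2·0.32·0.22·0.78·1.613·3.57 = 8.5123 (%²).
σ_p = √8.5123 = 2.918%.
VaR = 1.645 × 2.918% = 4.800%; on $75,000,000 that is $3,600,000.

$3,600,000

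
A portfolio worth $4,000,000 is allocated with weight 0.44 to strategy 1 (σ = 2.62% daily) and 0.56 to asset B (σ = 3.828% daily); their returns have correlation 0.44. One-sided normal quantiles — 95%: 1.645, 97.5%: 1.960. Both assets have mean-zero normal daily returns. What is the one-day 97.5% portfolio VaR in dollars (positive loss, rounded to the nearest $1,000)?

σ_p² = 0.44²·2.62² + 0.56²·3.828² + 2·0.44·0.44·0.56·2.62·3.828 = 8.0990 (%²).
σ_p = √8.0990 = 2.846%.
VaR = 1.960 × 2.846% = 5.578%; on $4,000,000 that is $223,120.

$223,000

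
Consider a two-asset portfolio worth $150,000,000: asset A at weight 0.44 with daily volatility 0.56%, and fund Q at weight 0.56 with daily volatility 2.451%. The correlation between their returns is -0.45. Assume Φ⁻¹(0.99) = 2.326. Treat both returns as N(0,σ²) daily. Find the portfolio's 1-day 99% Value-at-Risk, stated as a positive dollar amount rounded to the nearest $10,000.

$4,470,000

σ_p² = 0.44²·0.56² + 0.56²·2.451² + 2·-0.45·0.44·0.56·0.56·2.451 = 1.6403 (%²).
σ_p = √1.6403 = 1.281%.
VaR = 2.326 × 1.281% = 2.980%; on $150,000,000 that is $4,470,000.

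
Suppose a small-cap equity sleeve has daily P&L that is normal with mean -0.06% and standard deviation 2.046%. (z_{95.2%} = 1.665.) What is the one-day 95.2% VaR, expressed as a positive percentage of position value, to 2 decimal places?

VaR = −μ + z·σ = −(-0.06%) + 1.665 × 2.046% = 3.467%.

3.47%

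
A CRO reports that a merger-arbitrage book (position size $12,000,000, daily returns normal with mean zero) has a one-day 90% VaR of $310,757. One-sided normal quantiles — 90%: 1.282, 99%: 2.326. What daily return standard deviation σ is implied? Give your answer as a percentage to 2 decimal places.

VaR as a fraction: $310,757 / $12,000,000 = 2.590%.
σ = VaR / z = 2.590% / 1.282 = 2.020%.

2.02%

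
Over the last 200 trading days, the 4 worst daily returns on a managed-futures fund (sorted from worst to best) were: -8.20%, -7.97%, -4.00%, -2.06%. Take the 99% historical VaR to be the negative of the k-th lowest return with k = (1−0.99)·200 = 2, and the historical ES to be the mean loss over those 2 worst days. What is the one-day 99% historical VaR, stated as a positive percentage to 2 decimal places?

7.97%

k = 2; the 2nd lowest return is -7.97%, so VaR = 7.97%.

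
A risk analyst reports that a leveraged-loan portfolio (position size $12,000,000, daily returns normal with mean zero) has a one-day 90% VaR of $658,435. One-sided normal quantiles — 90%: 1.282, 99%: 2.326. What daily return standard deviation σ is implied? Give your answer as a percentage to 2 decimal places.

4.28%

VaR as a fraction: $658,435 / $12,000,000 = 5.487%.
σ = VaR / z = 5.487% / 1.282 = 4.280%.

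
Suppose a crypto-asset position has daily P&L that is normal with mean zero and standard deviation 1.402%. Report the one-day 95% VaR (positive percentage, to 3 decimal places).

2.306%

At 95% one-sided, z = 1.645.
VaR = z·σ = 1.645 × 1.402% = 2.306%.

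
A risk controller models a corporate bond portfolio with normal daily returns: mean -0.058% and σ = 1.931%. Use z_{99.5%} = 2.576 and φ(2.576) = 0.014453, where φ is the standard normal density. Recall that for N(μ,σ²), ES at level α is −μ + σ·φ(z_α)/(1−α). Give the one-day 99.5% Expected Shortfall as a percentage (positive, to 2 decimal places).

Tail multiplier: φ(z)/(1−α) = 0.014453 / 0.005 = 2.891.
ES = −(-0.058%) + 1.931% × 2.891 = 5.641%.

5.64%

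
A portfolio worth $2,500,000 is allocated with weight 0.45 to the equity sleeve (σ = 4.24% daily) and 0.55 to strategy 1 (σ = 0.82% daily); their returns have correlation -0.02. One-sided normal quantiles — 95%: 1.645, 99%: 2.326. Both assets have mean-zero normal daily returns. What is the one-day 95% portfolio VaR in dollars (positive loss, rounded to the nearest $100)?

$80,300

σ_p² = 0.45²·4.24² + 0.55²·0.82² + 2·-0.02·0.45·0.55·4.24·0.82 = 3.8094 (%²).
σ_p = √3.8094 = 1.952%.
VaR = 1.645 × 1.952% = 3.211%; on $2,500,000 that is $80,275.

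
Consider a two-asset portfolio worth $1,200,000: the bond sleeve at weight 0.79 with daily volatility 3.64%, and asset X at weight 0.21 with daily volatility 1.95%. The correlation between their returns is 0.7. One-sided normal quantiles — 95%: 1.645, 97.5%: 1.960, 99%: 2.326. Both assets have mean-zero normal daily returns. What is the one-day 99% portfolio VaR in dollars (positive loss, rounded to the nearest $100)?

$88,600

σ_p² = 0.79²·3.64² + 0.21²·1.95² + 2·0.7·0.79·0.21·3.64·1.95 = 10.0853 (%²).
σ_p = √10.0853 = 3.176%.
VaR = 2.326 × 3.176% = 7.387%; on $1,200,000 that is $88,644.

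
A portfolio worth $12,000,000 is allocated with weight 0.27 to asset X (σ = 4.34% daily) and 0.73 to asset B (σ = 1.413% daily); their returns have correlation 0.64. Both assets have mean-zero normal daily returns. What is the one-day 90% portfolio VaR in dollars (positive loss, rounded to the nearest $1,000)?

σ_p² = 0.27²·4.34² + 0.73²·1.413² + 2·0.64·0.27·0.73·4.34·1.413 = 3.9842 (%²).
σ_p = √3.9842 = 1.996%.
At 90%, z = 1.282.
VaR = 1.282 × 1.996% = 2.559%; on $12,000,000 that is $307,080.

$307,000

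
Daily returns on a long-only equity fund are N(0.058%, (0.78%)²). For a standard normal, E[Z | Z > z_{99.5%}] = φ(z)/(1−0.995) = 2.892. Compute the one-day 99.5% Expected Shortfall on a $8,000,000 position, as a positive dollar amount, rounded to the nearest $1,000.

ES = −(0.058%) + 0.78% × 2.892 = 2.198%.
On $8,000,000: 0.02198 × $8,000,000 = $175,840.

$176,000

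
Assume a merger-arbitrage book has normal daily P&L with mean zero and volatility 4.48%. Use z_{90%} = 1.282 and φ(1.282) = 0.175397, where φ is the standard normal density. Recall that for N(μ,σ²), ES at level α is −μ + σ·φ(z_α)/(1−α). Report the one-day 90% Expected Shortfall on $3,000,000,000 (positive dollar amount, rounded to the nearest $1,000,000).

$236,000,000

Tail multiplier: φ(z)/(1−α) = 0.175397 / 0.1 = 1.754.
ES = 4.48% × 1.754 = 7.858%.
On $3,000,000,000: 0.07858 × $3,000,000,000 = $235,740,000.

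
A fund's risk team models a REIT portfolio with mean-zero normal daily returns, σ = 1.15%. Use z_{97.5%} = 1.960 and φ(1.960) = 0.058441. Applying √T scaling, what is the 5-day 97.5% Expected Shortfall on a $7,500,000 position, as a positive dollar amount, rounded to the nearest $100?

$450,800

σ_{5d} = 1.15% × √5 = 2.571%.
ES multiplier = φ(z)/(1−α) = 0.058441/0.025 = 2.338.
ES = 2.571% × 2.338 = 6.011%; on $7,500,000: $450,825.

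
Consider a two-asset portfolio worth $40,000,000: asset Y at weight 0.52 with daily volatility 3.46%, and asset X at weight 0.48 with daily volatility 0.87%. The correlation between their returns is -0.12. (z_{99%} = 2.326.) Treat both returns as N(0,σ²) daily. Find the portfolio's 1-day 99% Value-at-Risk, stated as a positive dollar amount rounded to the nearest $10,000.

σ_p² = 0.52²·3.46² + 0.48²·0.87² + 2·-0.12·0.52·0.48·3.46·0.87 = 3.2312 (%²).
σ_p = √3.2312 = 1.798%.
VaR = 2.326 × 1.798% = 4.182%; on $40,000,000 that is $1,672,800.

$1,670,000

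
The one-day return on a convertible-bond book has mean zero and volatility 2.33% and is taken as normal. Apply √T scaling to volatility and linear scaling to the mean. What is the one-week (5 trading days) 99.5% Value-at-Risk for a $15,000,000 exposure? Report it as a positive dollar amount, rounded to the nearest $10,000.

$2,010,000

At 99.5%, z = 2.576.
σ_{5d} = 2.33% × √5 = 5.210%.
VaR = 2.576 × 5.210% = 13.421%.
On $15,000,000: 0.13421 × $15,000,000 = $2,013,150.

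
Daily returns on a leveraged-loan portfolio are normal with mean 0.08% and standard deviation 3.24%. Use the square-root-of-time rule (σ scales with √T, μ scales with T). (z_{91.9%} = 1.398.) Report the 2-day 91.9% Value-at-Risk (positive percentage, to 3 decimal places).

6.246%

σ_{2d} = 3.24% × √2 = 4.582%; μ_{2d} = 2 × 0.08% = 0.160%.
VaR = −(0.160%) + 1.398 × 4.582% = 6.246%.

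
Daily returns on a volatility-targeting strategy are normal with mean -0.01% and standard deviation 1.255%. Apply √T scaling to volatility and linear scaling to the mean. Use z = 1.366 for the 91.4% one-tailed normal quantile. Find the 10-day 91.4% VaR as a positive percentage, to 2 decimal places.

σ_{10d} = 1.255% × √10 = 3.969%; μ_{10d} = 10 × -0.01% = -0.100%.
VaR = −(-0.100%) + 1.366 × 3.969% = 5.522%.

5.52%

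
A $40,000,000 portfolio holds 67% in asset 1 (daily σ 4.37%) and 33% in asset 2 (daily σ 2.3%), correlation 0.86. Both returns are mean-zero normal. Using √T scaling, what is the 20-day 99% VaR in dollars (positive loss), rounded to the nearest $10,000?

$14,990,000

σ_p = √(0.67²·4.37² + 0.33²·2.3² + 2·0.86·0.67·0.33·4.37·2.3) = 3.602%.
σ_{20d} = 3.602% × √20 = 16.109%.
z(99%) = 2.326.
VaR = 2.326 × 16.109% = 37.470%; on $40,000,000 that is $14,988,000.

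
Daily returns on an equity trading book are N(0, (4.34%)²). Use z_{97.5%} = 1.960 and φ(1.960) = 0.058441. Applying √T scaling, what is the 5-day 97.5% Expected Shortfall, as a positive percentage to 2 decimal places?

σ_{5d} = 4.34% × √5 = 9.705%.
ES multiplier = φ(z)/(1−α) = 0.058441/0.025 = 2.338.
ES = 9.705% × 2.338 = 22.690%.

22.69%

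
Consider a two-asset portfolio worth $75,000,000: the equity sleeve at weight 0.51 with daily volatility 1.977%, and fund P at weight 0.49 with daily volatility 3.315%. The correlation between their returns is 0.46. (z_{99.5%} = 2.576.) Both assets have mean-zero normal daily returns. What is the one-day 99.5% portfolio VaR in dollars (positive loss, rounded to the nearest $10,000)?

σ_p² = 0.51²·1.977² + 0.49²·3.315² + 2·0.46·0.51·0.49·1.977·3.315 = 5.1619 (%²).
σ_p = √5.1619 = 2.272%.
VaR = 2.576 × 2.272% = 5.853%; on $75,000,000 that is $4,389,750.

$4,390,000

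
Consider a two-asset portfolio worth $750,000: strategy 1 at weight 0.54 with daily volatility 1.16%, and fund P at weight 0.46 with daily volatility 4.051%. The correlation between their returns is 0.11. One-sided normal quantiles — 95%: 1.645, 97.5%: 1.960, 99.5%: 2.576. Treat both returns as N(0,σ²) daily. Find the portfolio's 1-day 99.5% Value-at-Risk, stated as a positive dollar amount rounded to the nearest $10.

σ_p² = 0.54²·1.16² + 0.46²·4.051² + 2·0.11·0.54·0.46·1.16·4.051 = 4.1217 (%²).
σ_p = √4.1217 = 2.030%.
VaR = 2.576 × 2.030% = 5.229%; on $750,000 that is $39,218.

$39,220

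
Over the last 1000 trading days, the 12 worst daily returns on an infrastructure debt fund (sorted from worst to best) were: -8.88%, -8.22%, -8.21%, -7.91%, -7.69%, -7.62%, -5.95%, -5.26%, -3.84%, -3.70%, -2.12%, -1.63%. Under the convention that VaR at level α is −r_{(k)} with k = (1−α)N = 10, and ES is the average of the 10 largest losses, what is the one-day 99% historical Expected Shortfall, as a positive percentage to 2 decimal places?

6.73%

The 10 worst returns sum to -67.28%.
ES = −(-67.28%) / 10 = 6.728% ≈ 6.73%.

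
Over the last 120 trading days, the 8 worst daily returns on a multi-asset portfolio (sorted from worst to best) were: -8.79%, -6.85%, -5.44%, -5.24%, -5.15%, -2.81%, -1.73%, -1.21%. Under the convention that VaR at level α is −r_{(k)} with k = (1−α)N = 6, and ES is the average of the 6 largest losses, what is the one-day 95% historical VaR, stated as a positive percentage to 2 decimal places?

2.81%

k = 6; the 6th lowest return is -2.81%, so VaR = 2.81%.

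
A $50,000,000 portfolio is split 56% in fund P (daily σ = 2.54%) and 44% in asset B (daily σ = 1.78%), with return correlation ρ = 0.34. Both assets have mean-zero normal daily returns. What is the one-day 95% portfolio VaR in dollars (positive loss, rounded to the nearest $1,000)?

$1,515,000

σ_p² = 0.56²·2.54² + 0.44²·1.78² + 2·0.34·0.56·0.44·2.54·1.78 = 3.3942 (%²).
σ_p = √3.3942 = 1.842%.
At 95%, z = 1.645.
VaR = 1.645 × 1.842% = 3.030%; on $50,000,000 that is $1,515,000.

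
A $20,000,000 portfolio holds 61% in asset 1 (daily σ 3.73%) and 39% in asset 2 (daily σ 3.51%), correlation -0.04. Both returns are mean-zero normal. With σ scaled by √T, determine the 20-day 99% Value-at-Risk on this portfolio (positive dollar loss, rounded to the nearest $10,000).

$5,430,000

σ_p = √(0.61²·3.73² + 0.39²·3.51² + 2·-0.04·0.61·0.39·3.73·3.51) = 2.608%.
σ_{20d} = 2.608% × √20 = 11.663%.
z(99%) = 2.326.
VaR = 2.326 × 11.663% = 27.128%; on $20,000,000 that is $5,425,600.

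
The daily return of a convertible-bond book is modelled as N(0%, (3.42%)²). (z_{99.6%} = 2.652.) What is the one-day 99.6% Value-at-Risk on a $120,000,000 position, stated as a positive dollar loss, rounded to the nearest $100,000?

$10,900,000

VaR = z·σ = 2.652 × 3.42% = 9.070%.
On $120,000,000: 0.09070 × $120,000,000 = $10,884,000.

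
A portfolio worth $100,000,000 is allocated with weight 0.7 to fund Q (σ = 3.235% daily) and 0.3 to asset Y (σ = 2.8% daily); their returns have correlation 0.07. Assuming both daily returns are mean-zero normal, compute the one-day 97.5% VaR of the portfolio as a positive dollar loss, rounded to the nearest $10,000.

$4,840,000

σ_p² = 0.7²·3.235² + 0.3²·2.8² + 2·0.07·0.7·0.3·3.235·2.8 = 6.0999 (%²).
σ_p = √6.0999 = 2.470%.
At 97.5%, z = 1.960.
VaR = 1.960 × 2.470% = 4.841%; on $100,000,000 that is $4,841,000.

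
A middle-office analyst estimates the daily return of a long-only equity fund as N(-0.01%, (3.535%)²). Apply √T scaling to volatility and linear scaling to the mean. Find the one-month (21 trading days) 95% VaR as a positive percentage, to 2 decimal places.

26.86%

At 95%, z = 1.645.
σ_{21d} = 3.535% × √21 = 16.199%; μ_{21d} = 21 × -0.01% = -0.210%.
VaR = −(-0.210%) + 1.645 × 16.199% = 26.857%.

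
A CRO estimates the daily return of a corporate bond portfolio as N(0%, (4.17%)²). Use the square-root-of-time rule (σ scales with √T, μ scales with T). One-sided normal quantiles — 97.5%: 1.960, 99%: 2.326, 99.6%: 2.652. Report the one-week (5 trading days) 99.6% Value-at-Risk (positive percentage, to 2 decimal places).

24.73%

σ_{5d} = 4.17% × √5 = 9.324%.
VaR = 2.652 × 9.324% = 24.727%.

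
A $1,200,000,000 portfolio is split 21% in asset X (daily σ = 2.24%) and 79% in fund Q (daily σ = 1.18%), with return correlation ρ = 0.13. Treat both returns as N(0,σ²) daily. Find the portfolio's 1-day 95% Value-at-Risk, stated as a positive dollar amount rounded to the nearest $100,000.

$21,700,000

σ_p² = 0.21²·2.24² + 0.79²·1.18² + 2·0.13·0.21·0.79·2.24·1.18 = 1.2043 (%²).
σ_p = √1.2043 = 1.097%.
At 95%, z = 1.645.
VaR = 1.645 × 1.097% = 1.805%; on $1,200,000,000 that is $21,660,000.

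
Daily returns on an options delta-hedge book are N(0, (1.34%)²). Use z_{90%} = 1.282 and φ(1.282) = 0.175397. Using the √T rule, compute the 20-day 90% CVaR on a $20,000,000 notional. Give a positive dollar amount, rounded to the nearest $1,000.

σ_{20d} = 1.34% × √20 = 5.993%.
ES multiplier = φ(z)/(1−α) = 0.175397/0.1 = 1.754.
ES = 5.993% × 1.754 = 10.512%; on $20,000,000: $2,102,400.

$2,102,000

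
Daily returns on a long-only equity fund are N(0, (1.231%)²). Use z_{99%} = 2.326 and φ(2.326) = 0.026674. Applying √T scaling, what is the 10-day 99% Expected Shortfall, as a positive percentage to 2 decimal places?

10.38%

σ_{10d} = 1.231% × √10 = 3.893%.
ES multiplier = φ(z)/(1−α) = 0.026674/0.01 = 2.667.
ES = 3.893% × 2.667 = 10.383%.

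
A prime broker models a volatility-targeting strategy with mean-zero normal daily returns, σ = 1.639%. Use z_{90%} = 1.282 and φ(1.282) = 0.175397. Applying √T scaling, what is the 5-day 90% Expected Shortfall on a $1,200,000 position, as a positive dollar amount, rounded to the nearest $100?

$77,100

σ_{5d} = 1.639% × √5 = 3.665%.
ES multiplier = φ(z)/(1−α) = 0.175397/0.1 = 1.754.
ES = 3.665% × 1.754 = 6.428%; on $1,200,000: $77,136.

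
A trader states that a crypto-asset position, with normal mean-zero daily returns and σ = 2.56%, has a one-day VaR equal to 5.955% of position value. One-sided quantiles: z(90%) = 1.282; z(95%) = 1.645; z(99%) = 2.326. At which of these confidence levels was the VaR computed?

Implied z = VaR/σ = 5.955 / 2.56 = 2.326.
This matches z(99%) = 2.326.

99%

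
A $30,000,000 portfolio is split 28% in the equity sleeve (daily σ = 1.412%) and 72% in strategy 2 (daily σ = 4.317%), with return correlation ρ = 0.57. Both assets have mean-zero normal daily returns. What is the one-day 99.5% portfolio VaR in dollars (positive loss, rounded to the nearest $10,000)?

σ_p² = 0.28²·1.412² + 0.72²·4.317² + 2·0.57·0.28·0.72·1.412·4.317 = 11.2184 (%²).
σ_p = √11.2184 = 3.349%.
At 99.5%, z = 2.576.
VaR = 2.576 × 3.349% = 8.627%; on $30,000,000 that is $2,588,100.

$2,590,000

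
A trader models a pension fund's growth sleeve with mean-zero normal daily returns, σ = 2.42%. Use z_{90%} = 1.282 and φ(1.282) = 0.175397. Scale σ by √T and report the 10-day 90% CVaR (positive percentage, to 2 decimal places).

13.42%

σ_{10d} = 2.42% × √10 = 7.653%.
ES multiplier = φ(z)/(1−α) = 0.175397/0.1 = 1.754.
ES = 7.653% × 1.754 = 13.423%.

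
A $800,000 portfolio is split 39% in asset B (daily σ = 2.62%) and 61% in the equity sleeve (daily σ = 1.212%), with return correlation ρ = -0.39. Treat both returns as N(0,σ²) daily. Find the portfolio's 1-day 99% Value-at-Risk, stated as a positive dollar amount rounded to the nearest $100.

σ_p² = 0.39²·2.62² + 0.61²·1.212² + 2·-0.39·0.39·0.61·2.62·1.212 = 1.0014 (%²).
σ_p = √1.0014 = 1.001%.
At 99%, z = 2.326.
VaR = 2.326 × 1.001% = 2.328%; on $800,000 that is $18,624.

$18,600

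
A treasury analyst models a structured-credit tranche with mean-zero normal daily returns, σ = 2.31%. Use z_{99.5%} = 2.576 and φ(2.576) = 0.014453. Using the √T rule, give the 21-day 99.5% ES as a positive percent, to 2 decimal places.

σ_{21d} = 2.31% × √21 = 10.586%.
ES multiplier = φ(z)/(1−α) = 0.014453/0.005 = 2.891.
ES = 10.586% × 2.891 = 30.604%.

30.60%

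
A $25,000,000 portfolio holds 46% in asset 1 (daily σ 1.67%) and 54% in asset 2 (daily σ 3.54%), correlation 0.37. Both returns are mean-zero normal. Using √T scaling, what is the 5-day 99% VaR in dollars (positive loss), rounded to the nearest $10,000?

$3,000,000

σ_p = √(0.46²·1.67² + 0.54²·3.54² + 2·0.37·0.46·0.54·1.67·3.54) = 2.309%.
σ_{5d} = 2.309% × √5 = 5.163%.
z(99%) = 2.326.
VaR = 2.326 × 5.163% = 12.009%; on $25,000,000 that is $3,002,250.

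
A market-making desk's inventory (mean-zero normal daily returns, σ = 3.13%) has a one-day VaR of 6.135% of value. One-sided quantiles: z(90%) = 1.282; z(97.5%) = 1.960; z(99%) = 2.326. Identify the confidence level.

Implied z = VaR/σ = 6.135 / 3.13 = 1.960.
This matches z(97.5%) = 1.960.

97.5%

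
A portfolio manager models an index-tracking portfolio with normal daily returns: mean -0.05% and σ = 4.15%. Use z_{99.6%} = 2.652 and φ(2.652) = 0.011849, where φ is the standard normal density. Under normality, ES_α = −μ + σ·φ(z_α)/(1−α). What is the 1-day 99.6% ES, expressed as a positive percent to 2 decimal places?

12.34%

Tail multiplier: φ(z)/(1−α) = 0.011849 / 0.004 = 2.962.
ES = −(-0.05%) + 4.15% × 2.962 = 12.342%.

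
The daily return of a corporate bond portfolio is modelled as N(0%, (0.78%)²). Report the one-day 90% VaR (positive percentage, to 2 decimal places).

1.00%

At 90% one-sided, z = 1.282.
VaR = z·σ = 1.282 × 0.78% = 1.000%.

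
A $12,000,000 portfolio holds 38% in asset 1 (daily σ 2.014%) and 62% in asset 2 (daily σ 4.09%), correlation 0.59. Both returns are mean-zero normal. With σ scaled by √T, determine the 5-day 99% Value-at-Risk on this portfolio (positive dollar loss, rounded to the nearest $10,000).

$1,900,000

σ_p = √(0.38²·2.014² + 0.62²·4.09² + 2·0.59·0.38·0.62·2.014·4.09) = 3.051%.
σ_{5d} = 3.051% × √5 = 6.822%.
z(99%) = 2.326.
VaR = 2.326 × 6.822% = 15.868%; on $12,000,000 that is $1,904,160.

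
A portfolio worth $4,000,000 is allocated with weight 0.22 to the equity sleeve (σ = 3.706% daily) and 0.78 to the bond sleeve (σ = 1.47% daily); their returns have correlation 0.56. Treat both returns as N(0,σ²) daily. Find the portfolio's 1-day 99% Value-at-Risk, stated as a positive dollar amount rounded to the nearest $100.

σ_p² = 0.22²·3.706² + 0.78²·1.47² + 2·0.56·0.22·0.78·3.706·1.47 = 3.0265 (%²).
σ_p = √3.0265 = 1.740%.
At 99%, z = 2.326.
VaR = 2.326 × 1.740% = 4.047%; on $4,000,000 that is $161,880.

$161,900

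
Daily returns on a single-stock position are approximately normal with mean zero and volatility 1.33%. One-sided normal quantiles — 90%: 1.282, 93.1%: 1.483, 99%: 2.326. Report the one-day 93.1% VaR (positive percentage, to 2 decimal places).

VaR = z·σ = 1.483 × 1.33% = 1.972%.

1.97%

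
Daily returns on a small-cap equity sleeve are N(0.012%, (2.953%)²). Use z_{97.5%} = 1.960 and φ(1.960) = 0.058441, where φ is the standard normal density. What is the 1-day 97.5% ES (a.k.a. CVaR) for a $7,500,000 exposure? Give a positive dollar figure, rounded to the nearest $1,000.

$517,000

Tail multiplier: φ(z)/(1−α) = 0.058441 / 0.025 = 2.338.
ES = −(0.012%) + 2.953% × 2.338 = 6.892%.
On $7,500,000: 0.06892 × $7,500,000 = $516,900.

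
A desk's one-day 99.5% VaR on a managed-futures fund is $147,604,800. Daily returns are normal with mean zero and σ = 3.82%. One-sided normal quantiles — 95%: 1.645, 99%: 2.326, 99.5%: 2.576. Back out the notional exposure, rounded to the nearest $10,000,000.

VaR as a fraction of value: z·σ = 2.576 × 3.82% = 9.84032%.
Position = $147,604,800 / 0.0984032 = $1,500,000,000.

$1,500,000,000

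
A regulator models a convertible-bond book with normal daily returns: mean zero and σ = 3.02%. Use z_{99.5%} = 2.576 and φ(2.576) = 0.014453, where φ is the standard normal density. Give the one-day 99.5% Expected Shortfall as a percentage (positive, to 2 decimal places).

Tail multiplier: φ(z)/(1−α) = 0.014453 / 0.005 = 2.891.
ES = 3.02% × 2.891 = 8.731%.

8.73%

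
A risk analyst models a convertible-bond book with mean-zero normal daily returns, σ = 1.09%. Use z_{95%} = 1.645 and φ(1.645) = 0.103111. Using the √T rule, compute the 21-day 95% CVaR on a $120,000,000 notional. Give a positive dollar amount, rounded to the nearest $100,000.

σ_{21d} = 1.09% × √21 = 4.995%.
ES multiplier = φ(z)/(1−α) = 0.103111/0.05 = 2.062.
ES = 4.995% × 2.062 = 10.300%; on $120,000,000: $12,360,000.

$12,400,000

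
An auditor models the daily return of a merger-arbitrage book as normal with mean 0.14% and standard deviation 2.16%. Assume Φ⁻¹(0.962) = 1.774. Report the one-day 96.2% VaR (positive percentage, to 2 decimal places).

3.69%

VaR = −μ + z·σ = −(0.14%) + 1.774 × 2.16% = 3.692%.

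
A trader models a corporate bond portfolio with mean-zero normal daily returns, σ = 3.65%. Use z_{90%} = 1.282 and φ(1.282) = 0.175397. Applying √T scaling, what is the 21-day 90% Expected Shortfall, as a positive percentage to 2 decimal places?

29.34%

σ_{21d} = 3.65% × √21 = 16.726%.
ES multiplier = φ(z)/(1−α) = 0.175397/0.1 = 1.754.
ES = 16.726% × 1.754 = 29.337%.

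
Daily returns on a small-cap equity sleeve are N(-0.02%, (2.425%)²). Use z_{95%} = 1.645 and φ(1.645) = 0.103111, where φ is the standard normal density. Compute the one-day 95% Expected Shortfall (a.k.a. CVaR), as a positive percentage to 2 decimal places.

Tail multiplier: φ(z)/(1−α) = 0.103111 / 0.05 = 2.062.
ES = −(-0.02%) + 2.425% × 2.062 = 5.020%.

5.02%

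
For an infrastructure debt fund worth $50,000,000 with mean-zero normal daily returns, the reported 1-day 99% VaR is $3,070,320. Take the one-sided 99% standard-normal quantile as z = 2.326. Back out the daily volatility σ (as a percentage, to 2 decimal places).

2.64%

VaR as a fraction: $3,070,320 / $50,000,000 = 6.141%.
σ = VaR / z = 6.141% / 2.326 = 2.640%.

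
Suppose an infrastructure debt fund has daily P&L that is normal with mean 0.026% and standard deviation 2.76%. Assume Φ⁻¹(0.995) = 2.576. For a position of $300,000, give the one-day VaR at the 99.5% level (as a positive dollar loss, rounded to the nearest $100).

$21,300

VaR = −μ + z·σ = −(0.026%) + 2.576 × 2.76% = 7.084%.
On $300,000: 0.07084 × $300,000 = $21,252.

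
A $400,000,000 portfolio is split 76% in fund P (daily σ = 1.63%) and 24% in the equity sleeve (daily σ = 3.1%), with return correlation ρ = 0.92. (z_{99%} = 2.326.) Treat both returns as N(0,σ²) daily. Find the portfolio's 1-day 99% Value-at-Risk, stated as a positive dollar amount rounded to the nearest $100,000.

σ_p² = 0.76²·1.63² + 0.24²·3.1² + 2·0.92·0.76·0.24·1.63·3.1 = 3.7840 (%²).
σ_p = √3.7840 = 1.945%.
VaR = 2.326 × 1.945% = 4.524%; on $400,000,000 that is $18,096,000.

$18,100,000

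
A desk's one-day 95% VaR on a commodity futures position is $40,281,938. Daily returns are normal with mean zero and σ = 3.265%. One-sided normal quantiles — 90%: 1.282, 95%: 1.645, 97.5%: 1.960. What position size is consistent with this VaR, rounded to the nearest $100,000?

VaR as a fraction of value: z·σ = 1.645 × 3.265% = 5.37092%.
Position = $40,281,938 / 0.0537093 = $750,000,009.

$750,000,000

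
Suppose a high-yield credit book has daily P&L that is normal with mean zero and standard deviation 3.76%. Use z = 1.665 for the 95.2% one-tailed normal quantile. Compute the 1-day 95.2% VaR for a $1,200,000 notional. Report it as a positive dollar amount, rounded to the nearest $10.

VaR = z·σ = 1.665 × 3.76% = 6.260%.
On $1,200,000: 0.06260 × $1,200,000 = $75,120.

$75,120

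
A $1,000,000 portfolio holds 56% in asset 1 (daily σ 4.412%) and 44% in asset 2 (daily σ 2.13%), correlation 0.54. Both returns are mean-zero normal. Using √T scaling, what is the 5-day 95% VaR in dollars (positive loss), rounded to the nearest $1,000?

σ_p = √(0.56²·4.412² + 0.44²·2.13² + 2·0.54·0.56·0.44·4.412·2.13) = 3.080%.
σ_{5d} = 3.080% × √5 = 6.887%.
z(95%) = 1.645.
VaR = 1.645 × 6.887% = 11.329%; on $1,000,000 that is $113,290.

$113,000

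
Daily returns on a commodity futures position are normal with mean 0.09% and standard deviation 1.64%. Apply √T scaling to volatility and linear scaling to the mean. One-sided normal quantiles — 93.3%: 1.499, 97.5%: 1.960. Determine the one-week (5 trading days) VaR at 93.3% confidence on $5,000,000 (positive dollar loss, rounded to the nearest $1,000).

σ_{5d} = 1.64% × √5 = 3.667%; μ_{5d} = 5 × 0.09% = 0.450%.
VaR = −(0.450%) + 1.499 × 3.667% = 5.047%.
On $5,000,000: 0.05047 × $5,000,000 = $252,350.

$252,000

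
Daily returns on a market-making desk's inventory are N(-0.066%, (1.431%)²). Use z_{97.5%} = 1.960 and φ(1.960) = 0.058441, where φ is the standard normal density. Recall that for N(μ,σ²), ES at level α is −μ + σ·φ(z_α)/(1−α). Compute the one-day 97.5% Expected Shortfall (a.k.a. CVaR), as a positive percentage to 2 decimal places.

3.41%

Tail multiplier: φ(z)/(1−α) = 0.058441 / 0.025 = 2.338.
ES = −(-0.066%) + 1.431% × 2.338 = 3.412%.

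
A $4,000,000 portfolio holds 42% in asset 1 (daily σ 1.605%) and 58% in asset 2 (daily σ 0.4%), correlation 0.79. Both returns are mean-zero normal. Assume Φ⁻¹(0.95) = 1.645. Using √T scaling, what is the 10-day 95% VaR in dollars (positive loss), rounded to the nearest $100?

$180,800

σ_p = √(0.42²·1.605² + 0.58²·0.4² + 2·0.79·0.42·0.58·1.605·0.4) = 0.869%.
σ_{10d} = 0.869% × √10 = 2.748%.
VaR = 1.645 × 2.748% = 4.520%; on $4,000,000 that is $180,800.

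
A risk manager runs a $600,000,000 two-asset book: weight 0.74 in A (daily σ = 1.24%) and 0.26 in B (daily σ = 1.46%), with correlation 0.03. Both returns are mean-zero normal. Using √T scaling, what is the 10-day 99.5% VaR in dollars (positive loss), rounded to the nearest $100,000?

$49,000,000

σ_p = √(0.74²·1.24² + 0.26²·1.46² + 2·0.03·0.74·0.26·1.24·1.46) = 1.003%.
σ_{10d} = 1.003% × √10 = 3.172%.
z(99.5%) = 2.576.
VaR = 2.576 × 3.172% = 8.171%; on $600,000,000 that is $49,026,000.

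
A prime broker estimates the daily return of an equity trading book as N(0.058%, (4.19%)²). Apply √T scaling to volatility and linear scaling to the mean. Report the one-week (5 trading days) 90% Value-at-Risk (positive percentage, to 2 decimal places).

At 90%, z = 1.282.
σ_{5d} = 4.19% × √5 = 9.369%; μ_{5d} = 5 × 0.058% = 0.290%.
VaR = −(0.290%) + 1.282 × 9.369% = 11.721%.

11.72%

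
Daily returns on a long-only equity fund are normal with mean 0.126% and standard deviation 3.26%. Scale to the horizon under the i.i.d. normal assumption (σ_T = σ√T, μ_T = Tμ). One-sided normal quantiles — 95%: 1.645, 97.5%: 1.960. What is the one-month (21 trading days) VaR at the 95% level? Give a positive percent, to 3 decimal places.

21.929%

σ_{21d} = 3.26% × √21 = 14.939%; μ_{21d} = 21 × 0.126% = 2.646%.
VaR = −(2.646%) + 1.645 × 14.939% = 21.929%.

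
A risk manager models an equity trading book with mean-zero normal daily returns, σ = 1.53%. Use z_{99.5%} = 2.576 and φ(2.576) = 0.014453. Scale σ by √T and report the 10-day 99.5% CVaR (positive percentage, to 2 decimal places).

σ_{10d} = 1.53% × √10 = 4.838%.
ES multiplier = φ(z)/(1−α) = 0.014453/0.005 = 2.891.
ES = 4.838% × 2.891 = 13.987%.

13.99%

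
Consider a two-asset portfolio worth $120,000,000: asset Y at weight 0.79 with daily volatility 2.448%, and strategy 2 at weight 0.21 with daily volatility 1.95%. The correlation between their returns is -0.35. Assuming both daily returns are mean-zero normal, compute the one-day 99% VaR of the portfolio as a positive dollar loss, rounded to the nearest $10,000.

$5,110,000

σ_p² = 0.79²·2.448² + 0.21²·1.95² + 2·-0.35·0.79·0.21·2.448·1.95 = 3.3534 (%²).
σ_p = √3.3534 = 1.831%.
At 99%, z = 2.326.
VaR = 2.326 × 1.831% = 4.259%; on $120,000,000 that is $5,110,800.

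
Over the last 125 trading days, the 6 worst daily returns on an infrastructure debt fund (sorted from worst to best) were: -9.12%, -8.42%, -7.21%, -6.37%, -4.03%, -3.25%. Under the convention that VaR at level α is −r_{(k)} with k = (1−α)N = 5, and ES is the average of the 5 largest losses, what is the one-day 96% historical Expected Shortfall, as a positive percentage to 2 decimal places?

The 5 worst returns sum to -35.15%.
ES = −(-35.15%) / 5 = 7.03%.

7.03%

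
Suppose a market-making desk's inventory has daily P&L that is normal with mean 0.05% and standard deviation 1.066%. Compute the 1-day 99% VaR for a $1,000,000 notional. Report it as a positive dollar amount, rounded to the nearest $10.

$24,300

At 99% one-sided, z = 2.326.
VaR = −μ + z·σ = −(0.05%) + 2.326 × 1.066% = 2.430%.
On $1,000,000: 0.02430 × $1,000,000 = $24,300.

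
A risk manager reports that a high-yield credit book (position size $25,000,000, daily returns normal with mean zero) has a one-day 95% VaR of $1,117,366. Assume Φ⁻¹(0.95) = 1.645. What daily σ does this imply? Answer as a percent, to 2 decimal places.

2.72%

VaR as a fraction: $1,117,366 / $25,000,000 = 4.469%.
σ = VaR / z = 4.469% / 1.645 = 2.717%.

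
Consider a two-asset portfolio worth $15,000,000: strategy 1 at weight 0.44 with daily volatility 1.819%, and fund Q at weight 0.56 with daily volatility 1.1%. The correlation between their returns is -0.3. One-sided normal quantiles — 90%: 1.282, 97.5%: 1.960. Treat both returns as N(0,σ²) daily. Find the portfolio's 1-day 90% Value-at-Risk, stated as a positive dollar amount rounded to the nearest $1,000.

$164,000

σ_p² = 0.44²·1.819² + 0.56²·1.1² + 2·-0.3·0.44·0.56·1.819·1.1 = 0.7242 (%²).
σ_p = √0.7242 = 0.851%.
VaR = 1.282 × 0.851% = 1.091%; on $15,000,000 that is $163,650.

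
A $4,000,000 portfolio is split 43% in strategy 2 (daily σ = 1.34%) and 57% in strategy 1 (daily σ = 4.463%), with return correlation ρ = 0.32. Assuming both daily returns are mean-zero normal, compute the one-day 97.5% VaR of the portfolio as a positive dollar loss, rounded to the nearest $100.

σ_p² = 0.43²·1.34² + 0.57²·4.463² + 2·0.32·0.43·0.57·1.34·4.463 = 7.7416 (%²).
σ_p = √7.7416 = 2.782%.
At 97.5%, z = 1.960.
VaR = 1.960 × 2.782% = 5.453%; on $4,000,000 that is $218,120.

$218,100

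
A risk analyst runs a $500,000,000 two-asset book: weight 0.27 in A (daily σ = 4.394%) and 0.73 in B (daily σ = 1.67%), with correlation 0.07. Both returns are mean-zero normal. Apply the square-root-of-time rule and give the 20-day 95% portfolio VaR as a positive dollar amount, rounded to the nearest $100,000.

$64,700,000

σ_p = √(0.27²·4.394² + 0.73²·1.67² + 2·0.07·0.27·0.73·4.394·1.67) = 1.760%.
σ_{20d} = 1.760% × √20 = 7.871%.
z(95%) = 1.645.
VaR = 1.645 × 7.871% = 12.948%; on $500,000,000 that is $64,740,000.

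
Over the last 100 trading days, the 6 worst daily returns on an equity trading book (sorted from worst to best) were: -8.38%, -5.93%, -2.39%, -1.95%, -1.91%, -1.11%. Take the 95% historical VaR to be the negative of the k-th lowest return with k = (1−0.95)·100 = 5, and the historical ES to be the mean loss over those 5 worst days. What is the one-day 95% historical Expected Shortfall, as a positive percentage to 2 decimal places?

The 5 worst returns sum to -20.56%.
ES = −(-20.56%) / 5 = 4.112% ≈ 4.11%.

4.11%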